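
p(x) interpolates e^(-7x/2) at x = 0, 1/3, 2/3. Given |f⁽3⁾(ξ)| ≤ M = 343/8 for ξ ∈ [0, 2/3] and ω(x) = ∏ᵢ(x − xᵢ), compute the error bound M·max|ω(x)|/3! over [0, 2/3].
343*sqrt(3)/5832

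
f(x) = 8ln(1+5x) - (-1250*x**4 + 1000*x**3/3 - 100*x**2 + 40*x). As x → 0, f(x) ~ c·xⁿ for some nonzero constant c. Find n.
5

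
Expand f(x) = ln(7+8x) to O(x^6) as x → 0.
log(7) + 8*x/7 - 32*x**2/49 + 512*x**3/1029 - 1024*x**4/2401 + 32768*x**5/84035 + O(x**6)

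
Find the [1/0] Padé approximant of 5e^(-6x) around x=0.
5 - 30*x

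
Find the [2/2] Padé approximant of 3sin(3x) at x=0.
9*x/(3*x**2/2 + 1)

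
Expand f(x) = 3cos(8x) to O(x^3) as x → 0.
3 - 96*x**2 + O(x**3)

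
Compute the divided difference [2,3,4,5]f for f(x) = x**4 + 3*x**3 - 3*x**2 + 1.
17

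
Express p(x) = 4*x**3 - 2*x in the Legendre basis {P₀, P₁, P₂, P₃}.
(2/5)P₁ + (8/5)P₃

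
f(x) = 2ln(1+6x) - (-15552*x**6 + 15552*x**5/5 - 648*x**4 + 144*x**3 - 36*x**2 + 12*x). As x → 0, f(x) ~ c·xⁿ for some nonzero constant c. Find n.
7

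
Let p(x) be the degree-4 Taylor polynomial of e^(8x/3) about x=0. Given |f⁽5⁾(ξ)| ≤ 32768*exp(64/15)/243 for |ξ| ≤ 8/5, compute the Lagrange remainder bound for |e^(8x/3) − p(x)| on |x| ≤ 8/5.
134217728*exp(64/15)/11390625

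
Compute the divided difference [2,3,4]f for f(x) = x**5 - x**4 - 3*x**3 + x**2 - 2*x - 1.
204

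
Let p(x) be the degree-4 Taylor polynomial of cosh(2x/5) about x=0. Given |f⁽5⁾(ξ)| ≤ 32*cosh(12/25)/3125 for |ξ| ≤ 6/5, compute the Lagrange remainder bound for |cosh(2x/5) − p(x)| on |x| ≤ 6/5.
10368*cosh(12/25)/48828125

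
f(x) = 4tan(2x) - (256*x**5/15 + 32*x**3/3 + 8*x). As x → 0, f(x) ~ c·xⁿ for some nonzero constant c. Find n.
7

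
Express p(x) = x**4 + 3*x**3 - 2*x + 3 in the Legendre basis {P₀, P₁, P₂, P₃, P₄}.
(16/5)P₀ + (-1/5)P₁ + (4/7)P₂ + (6/5)P₃ + (8/35)P₄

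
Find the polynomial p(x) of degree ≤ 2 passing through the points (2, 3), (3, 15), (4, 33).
3*x**2 - 3*x - 3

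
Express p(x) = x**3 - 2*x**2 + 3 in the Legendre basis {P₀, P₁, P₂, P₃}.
(7/3)P₀ + (3/5)P₁ + (-4/3)P₂ + (2/5)P₃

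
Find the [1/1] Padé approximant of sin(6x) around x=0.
6*x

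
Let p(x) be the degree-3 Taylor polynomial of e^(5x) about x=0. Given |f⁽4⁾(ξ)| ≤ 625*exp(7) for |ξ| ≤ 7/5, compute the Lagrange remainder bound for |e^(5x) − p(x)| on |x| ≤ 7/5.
2401*exp(7)/24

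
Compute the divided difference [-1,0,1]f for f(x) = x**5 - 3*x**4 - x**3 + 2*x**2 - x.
-1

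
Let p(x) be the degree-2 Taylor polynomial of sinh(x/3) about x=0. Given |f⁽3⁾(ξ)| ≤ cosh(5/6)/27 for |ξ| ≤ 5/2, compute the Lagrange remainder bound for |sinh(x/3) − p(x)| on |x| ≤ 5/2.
125*cosh(5/6)/1296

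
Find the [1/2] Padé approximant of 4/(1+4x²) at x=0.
4/(4*x**2 + 1)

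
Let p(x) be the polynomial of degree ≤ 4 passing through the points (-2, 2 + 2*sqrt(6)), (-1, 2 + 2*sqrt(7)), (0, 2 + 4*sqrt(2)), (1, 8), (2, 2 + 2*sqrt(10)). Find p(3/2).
-35*sqrt(2)/16 - 5*sqrt(6)/64 + 7*sqrt(7)/16 + 35*sqrt(10)/64 + 137/16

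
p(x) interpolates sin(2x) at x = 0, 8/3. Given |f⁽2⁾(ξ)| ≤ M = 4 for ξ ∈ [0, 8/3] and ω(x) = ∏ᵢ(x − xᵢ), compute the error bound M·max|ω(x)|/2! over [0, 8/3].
32/9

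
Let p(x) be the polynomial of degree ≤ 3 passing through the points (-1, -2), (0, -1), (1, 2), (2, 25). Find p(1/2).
-7/8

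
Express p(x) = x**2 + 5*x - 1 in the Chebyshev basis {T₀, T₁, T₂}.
(-1/2)T₀ + (5)T₁ + (1/2)T₂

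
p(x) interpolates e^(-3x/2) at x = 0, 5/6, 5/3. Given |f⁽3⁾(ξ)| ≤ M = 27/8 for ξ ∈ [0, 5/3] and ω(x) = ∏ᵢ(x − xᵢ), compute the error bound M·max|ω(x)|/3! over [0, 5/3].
125*sqrt(3)/1728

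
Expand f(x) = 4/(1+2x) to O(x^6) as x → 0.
4 - 8*x + 16*x**2 - 32*x**3 + 64*x**4 - 128*x**5 + O(x**6)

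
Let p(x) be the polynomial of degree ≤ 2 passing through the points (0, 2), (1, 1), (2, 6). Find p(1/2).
3/4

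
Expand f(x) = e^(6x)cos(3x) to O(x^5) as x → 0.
1 + 6*x + 27*x**2/2 + 9*x**3 - 189*x**4/8 + O(x**5)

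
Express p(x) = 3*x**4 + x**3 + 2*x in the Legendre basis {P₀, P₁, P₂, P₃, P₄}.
(3/5)P₀ + (13/5)P₁ + (12/7)P₂ + (2/5)P₃ + (24/35)P₄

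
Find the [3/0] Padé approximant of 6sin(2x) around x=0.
-8*x**3 + 12*x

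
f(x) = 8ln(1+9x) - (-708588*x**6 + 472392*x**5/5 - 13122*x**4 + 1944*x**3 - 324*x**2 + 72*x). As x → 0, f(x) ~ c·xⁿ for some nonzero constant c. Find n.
7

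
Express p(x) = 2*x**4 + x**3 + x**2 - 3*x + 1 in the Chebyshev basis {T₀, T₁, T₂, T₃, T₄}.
(9/4)T₀ + (-9/4)T₁ + (3/2)T₂ + (1/4)T₃ + (1/4)T₄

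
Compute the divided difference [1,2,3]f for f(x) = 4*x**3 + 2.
24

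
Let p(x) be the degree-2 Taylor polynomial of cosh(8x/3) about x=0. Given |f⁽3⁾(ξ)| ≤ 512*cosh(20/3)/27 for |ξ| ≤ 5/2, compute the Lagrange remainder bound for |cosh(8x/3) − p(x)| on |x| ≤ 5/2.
4000*cosh(20/3)/81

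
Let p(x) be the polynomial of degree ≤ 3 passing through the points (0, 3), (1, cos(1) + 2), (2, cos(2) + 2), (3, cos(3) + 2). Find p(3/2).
9*cos(2)/16 - cos(3)/16 + 9*cos(1)/16 + 31/16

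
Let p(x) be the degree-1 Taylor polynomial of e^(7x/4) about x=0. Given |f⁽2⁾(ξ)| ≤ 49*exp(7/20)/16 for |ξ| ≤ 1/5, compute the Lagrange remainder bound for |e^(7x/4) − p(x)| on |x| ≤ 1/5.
49*exp(7/20)/800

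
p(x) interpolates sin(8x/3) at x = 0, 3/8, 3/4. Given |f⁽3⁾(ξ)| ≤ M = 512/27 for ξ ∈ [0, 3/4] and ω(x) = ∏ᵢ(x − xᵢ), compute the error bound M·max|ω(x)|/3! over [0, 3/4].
sqrt(3)/27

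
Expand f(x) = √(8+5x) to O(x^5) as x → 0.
2*sqrt(2) + 5*sqrt(2)*x/8 - 25*sqrt(2)*x**2/256 + 125*sqrt(2)*x**3/4096 - 3125*sqrt(2)*x**4/262144 + O(x**5)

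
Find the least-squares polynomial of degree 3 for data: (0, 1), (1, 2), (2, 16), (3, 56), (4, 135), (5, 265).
65/63 + (-283/189)x + (65/252)x² + (229/108)x³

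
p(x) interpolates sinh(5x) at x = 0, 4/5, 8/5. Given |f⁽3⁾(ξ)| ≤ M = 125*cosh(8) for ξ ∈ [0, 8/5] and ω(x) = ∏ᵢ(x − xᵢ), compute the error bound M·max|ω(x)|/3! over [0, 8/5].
64*sqrt(3)*cosh(8)/27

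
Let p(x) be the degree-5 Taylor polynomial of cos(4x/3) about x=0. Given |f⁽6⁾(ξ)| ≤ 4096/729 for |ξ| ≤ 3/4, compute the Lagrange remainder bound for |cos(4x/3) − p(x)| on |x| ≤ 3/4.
1/720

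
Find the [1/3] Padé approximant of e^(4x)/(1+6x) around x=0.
(10*x/7 + 1)/(304*x**3/21 - 92*x**2/7 + 24*x/7 + 1)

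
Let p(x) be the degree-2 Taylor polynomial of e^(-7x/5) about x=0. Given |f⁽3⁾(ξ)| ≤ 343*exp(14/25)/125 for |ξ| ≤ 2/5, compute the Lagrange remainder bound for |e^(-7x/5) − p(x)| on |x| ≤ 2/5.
1372*exp(14/25)/46875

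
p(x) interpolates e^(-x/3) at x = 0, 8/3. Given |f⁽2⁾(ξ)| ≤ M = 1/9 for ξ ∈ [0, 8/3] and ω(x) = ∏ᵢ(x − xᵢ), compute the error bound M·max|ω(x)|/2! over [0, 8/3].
8/81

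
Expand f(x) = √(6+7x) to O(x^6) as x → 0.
sqrt(6) + 7*sqrt(6)*x/12 - 49*sqrt(6)*x**2/288 + 343*sqrt(6)*x**3/3456 - 12005*sqrt(6)*x**4/165888 + 117649*sqrt(6)*x**5/1990656 + O(x**6)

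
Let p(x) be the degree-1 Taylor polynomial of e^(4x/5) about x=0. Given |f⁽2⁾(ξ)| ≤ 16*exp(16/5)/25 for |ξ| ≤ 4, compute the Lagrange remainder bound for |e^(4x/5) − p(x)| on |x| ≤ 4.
128*exp(16/5)/25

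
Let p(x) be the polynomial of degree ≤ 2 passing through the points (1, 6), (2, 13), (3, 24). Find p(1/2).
4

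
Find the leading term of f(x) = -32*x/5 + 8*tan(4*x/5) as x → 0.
512*x**3/375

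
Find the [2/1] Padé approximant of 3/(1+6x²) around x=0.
3 - 18*x**2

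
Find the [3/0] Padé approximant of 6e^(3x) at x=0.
27*x**3 + 27*x**2 + 18*x + 6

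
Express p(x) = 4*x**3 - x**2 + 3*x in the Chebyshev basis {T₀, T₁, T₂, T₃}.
(-1/2)T₀ + (6)T₁ + (-1/2)T₂ + T₃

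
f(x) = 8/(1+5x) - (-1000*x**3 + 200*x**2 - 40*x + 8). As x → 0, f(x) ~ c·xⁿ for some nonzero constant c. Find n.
4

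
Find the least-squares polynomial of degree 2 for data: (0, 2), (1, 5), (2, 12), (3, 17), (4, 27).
67/35 + (97/35)x + (6/7)x²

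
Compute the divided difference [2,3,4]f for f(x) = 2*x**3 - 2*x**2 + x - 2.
16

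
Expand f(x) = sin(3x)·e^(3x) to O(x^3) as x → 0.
3*x + 9*x**2 + O(x**3)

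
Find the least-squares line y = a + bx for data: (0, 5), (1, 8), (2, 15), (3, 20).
a = 21/5, b = 26/5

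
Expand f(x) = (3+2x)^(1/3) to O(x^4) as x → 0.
3**(1/3) + 2*3**(1/3)*x/9 - 4*3**(1/3)*x**2/81 + 40*3**(1/3)*x**3/2187 + O(x**4)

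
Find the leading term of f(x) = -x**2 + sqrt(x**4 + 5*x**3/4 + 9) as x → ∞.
5*x/8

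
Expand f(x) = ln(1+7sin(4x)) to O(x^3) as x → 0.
28*x - 392*x**2 + O(x**3)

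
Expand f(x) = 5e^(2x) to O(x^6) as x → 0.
5 + 10*x + 10*x**2 + 20*x**3/3 + 10*x**4/3 + 4*x**5/3 + O(x**6)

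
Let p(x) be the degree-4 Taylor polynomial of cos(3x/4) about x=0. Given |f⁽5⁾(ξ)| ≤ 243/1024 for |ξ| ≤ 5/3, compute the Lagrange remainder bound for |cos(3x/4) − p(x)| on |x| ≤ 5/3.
625/24576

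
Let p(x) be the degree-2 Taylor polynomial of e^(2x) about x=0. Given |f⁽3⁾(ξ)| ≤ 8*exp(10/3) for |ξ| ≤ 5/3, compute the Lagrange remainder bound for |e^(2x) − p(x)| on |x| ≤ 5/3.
500*exp(10/3)/81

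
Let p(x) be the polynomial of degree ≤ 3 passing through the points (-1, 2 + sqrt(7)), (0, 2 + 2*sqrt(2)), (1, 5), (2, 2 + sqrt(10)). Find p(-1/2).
sqrt(10)/16 + 5*sqrt(7)/16 + 17/16 + 15*sqrt(2)/8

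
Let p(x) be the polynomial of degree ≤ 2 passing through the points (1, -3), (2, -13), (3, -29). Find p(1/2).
-1/4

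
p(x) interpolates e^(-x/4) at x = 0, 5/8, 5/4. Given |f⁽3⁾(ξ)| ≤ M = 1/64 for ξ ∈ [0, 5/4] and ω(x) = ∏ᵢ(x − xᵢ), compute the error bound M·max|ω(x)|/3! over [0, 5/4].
125*sqrt(3)/884736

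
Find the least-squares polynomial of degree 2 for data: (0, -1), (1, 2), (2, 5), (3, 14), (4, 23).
-29/35 + (6/7)x + (9/7)x²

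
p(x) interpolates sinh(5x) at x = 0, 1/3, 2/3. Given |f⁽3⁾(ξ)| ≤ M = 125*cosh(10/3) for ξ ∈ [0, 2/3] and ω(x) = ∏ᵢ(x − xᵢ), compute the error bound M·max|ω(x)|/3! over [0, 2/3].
125*sqrt(3)*cosh(10/3)/729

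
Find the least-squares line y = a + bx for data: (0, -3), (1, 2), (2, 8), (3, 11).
a = -27/10, b = 24/5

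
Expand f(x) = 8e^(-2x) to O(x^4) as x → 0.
8 - 16*x + 16*x**2 - 32*x**3/3 + O(x**4)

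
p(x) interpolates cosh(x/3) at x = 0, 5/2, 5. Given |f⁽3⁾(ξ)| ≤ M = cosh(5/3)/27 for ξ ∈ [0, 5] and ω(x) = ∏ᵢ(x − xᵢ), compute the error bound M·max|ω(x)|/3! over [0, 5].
125*sqrt(3)*cosh(5/3)/5832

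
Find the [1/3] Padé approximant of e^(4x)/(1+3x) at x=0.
(8*x/5 + 1)/(104*x**3/15 - 28*x**2/5 + 3*x/5 + 1)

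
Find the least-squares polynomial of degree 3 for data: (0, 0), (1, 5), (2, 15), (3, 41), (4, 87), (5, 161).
19/126 + (2435/756)x + (-11/126)x² + (127/108)x³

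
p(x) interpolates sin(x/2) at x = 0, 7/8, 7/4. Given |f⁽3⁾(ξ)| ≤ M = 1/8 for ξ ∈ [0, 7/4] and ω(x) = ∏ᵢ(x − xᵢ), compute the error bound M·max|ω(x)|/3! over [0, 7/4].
343*sqrt(3)/110592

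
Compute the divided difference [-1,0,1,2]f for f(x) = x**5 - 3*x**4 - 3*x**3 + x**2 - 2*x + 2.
-4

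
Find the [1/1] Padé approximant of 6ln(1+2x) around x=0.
12*x/(x + 1)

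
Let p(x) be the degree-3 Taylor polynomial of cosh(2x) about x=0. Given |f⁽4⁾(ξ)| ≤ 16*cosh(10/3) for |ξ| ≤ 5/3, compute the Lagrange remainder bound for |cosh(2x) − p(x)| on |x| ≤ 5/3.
1250*cosh(10/3)/243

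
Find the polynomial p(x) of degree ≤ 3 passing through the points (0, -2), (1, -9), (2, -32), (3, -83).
-2*x**3 - 2*x**2 - 3*x - 2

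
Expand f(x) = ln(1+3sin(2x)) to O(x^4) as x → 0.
6*x - 18*x**2 + 68*x**3 + O(x**4)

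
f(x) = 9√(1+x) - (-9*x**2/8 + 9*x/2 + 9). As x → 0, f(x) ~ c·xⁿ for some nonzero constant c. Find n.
3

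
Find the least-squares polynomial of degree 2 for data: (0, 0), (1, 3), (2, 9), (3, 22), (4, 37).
1/35 + (31/70)x + (31/14)x²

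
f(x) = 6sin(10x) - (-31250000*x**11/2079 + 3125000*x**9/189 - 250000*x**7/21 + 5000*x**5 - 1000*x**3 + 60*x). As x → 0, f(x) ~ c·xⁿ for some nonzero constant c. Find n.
13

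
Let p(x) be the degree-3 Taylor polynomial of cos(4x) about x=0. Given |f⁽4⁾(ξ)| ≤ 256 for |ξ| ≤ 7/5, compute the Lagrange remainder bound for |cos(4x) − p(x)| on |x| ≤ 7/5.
76832/1875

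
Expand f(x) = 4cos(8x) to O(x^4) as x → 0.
4 - 128*x**2 + O(x**4)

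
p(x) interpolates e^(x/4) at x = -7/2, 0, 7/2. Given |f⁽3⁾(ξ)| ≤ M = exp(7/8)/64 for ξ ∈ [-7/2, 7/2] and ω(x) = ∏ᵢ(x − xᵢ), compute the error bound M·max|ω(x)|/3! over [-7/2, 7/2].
343*sqrt(3)*exp(7/8)/13824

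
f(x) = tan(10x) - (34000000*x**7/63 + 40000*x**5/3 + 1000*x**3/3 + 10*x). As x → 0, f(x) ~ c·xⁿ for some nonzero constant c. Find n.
9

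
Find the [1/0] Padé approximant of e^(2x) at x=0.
2*x + 1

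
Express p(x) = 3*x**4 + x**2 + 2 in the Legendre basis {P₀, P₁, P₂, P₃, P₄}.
(44/15)P₀ + (50/21)P₂ + (24/35)P₄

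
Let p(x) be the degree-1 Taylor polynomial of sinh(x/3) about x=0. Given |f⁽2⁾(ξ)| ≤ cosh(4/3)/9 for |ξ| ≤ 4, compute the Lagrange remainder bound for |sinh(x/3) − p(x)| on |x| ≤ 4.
8*cosh(4/3)/9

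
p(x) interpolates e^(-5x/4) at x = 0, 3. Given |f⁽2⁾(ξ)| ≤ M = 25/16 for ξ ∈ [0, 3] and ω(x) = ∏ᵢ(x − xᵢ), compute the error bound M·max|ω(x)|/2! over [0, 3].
225/128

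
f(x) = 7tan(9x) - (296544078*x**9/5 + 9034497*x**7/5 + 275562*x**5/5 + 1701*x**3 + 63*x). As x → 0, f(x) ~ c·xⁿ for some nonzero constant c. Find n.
11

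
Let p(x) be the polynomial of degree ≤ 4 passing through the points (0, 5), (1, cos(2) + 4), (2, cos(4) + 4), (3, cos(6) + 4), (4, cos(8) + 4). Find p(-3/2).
1485*cos(4)/64 - 385*cos(6)/32 + 315*cos(8)/128 - 693*cos(2)/32 + 1667/128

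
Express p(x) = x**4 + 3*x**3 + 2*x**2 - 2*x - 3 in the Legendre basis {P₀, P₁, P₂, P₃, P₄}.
(-32/15)P₀ + (-1/5)P₁ + (40/21)P₂ + (6/5)P₃ + (8/35)P₄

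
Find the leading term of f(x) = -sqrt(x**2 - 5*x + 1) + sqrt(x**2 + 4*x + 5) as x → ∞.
9/2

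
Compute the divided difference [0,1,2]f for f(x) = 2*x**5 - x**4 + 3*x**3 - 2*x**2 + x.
30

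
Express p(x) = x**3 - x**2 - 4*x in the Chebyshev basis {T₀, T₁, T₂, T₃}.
(-1/2)T₀ + (-13/4)T₁ + (-1/2)T₂ + (1/4)T₃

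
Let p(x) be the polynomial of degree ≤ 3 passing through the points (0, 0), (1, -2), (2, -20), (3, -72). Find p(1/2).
-1/8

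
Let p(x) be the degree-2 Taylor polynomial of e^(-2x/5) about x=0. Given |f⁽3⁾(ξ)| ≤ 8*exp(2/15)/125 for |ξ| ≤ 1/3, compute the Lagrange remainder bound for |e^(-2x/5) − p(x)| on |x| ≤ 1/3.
4*exp(2/15)/10125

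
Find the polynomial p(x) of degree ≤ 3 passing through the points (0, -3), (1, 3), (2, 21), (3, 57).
x**3 + 3*x**2 + 2*x - 3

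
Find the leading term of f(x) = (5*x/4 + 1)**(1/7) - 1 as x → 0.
5*x/28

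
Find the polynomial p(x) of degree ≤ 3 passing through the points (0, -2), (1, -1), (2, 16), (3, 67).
3*x**3 - x**2 - x - 2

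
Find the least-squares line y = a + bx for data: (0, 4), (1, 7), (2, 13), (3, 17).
a = 7/2, b = 9/2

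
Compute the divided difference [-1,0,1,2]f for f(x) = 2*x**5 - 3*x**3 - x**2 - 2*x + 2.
7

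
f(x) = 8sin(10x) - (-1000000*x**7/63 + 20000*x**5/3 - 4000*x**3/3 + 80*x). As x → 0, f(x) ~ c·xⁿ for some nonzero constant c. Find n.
9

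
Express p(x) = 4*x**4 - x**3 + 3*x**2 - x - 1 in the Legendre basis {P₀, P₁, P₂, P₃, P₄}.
(4/5)P₀ + (-8/5)P₁ + (30/7)P₂ + (-2/5)P₃ + (32/35)P₄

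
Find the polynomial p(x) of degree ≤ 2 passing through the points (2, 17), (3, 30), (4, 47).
2*x**2 + 3*x + 3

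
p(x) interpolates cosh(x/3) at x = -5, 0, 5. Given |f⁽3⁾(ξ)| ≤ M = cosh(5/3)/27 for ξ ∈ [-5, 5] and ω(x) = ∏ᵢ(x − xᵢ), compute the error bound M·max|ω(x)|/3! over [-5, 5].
125*sqrt(3)*cosh(5/3)/729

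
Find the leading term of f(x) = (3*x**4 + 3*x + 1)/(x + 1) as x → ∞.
3*x**3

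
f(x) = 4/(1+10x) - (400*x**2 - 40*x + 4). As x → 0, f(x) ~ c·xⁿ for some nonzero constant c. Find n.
3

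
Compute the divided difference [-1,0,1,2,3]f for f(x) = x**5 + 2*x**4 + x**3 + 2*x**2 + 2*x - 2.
7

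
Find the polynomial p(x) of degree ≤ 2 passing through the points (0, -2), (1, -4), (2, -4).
x**2 - 3*x - 2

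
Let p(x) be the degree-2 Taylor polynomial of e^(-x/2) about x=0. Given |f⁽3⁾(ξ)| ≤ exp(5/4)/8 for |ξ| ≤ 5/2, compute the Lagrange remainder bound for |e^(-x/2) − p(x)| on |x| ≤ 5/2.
125*exp(5/4)/384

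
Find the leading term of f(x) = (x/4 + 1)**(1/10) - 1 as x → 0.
x/40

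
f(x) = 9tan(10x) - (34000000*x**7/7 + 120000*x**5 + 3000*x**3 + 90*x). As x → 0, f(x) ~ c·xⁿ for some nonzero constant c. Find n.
9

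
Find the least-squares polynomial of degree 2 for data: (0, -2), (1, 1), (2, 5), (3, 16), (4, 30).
-58/35 + (-27/70)x + (29/14)x²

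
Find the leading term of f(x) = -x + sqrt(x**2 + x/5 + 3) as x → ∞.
1/10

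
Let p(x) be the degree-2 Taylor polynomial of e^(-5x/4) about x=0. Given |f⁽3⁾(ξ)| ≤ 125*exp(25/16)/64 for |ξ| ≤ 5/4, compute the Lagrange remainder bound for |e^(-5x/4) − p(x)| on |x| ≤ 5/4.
15625*exp(25/16)/24576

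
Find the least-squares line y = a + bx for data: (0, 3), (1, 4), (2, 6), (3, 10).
a = 23/10, b = 23/10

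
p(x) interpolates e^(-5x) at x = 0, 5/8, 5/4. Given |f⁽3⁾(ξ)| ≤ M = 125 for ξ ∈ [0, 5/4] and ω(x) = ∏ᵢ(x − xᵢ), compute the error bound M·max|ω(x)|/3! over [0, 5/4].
15625*sqrt(3)/13824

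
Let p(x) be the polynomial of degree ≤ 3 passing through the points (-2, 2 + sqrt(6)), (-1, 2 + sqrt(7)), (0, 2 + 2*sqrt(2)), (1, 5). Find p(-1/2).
-sqrt(6)/16 + 9*sqrt(7)/16 + 9*sqrt(2)/8 + 29/16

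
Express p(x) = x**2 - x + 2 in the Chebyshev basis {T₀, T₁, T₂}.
(5/2)T₀ - T₁ + (1/2)T₂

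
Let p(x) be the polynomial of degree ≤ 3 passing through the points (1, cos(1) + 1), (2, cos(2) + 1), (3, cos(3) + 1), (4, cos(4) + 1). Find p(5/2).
9*cos(3)/16 + 9*cos(2)/16 - cos(1)/16 - cos(4)/16 + 1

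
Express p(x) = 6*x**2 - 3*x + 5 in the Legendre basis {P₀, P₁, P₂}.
(7)P₀ + (-3)P₁ + (4)P₂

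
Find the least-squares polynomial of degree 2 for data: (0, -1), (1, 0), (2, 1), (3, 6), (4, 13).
-5/7 + (-41/35)x + (8/7)x²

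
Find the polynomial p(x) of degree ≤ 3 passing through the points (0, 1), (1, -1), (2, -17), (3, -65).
-3*x**3 + 2*x**2 - x + 1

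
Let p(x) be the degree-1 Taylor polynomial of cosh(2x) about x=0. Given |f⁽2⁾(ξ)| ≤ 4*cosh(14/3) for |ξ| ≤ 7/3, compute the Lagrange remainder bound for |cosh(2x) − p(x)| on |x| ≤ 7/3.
98*cosh(14/3)/9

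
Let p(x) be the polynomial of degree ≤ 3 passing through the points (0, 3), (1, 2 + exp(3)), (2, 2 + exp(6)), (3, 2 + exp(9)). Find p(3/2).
-exp(9)/16 + 31/16 + 9*exp(3)/16 + 9*exp(6)/16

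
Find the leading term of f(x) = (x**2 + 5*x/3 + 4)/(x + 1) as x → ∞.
x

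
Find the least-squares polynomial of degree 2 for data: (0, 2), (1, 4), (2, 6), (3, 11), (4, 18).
79/35 + (13/70)x + (13/14)x²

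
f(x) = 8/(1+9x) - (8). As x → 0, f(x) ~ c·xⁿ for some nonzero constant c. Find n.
1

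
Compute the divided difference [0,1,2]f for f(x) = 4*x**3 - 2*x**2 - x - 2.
10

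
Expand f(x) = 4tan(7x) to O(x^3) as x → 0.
28*x + O(x**3)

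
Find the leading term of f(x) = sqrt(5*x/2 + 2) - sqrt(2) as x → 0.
5*sqrt(2)*x/8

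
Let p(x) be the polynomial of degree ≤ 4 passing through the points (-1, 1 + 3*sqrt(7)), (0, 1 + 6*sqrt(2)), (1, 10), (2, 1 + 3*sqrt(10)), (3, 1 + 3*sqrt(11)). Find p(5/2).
-251/64 - 15*sqrt(7)/128 + 21*sqrt(2)/16 + 105*sqrt(11)/128 + 105*sqrt(10)/32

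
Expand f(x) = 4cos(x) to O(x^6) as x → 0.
4 - 2*x**2 + x**4/6 + O(x**6)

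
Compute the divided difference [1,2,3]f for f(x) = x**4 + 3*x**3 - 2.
43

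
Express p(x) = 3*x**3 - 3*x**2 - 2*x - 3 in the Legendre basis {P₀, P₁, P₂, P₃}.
(-4)P₀ + (-1/5)P₁ + (-2)P₂ + (6/5)P₃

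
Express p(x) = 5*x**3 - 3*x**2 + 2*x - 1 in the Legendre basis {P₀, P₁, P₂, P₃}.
(-2)P₀ + (5)P₁ + (-2)P₂ + (2)P₃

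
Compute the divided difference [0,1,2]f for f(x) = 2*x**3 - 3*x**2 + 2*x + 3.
3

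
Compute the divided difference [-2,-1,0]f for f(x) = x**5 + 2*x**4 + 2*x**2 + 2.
1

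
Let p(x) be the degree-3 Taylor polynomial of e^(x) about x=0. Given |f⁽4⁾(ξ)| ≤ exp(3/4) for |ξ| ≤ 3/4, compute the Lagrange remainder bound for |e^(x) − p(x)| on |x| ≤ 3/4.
27*exp(3/4)/2048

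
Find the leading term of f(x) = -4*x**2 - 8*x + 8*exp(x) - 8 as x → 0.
4*x**3/3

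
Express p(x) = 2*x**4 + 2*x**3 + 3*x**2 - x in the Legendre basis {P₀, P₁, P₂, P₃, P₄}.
(7/5)P₀ + (1/5)P₁ + (22/7)P₂ + (4/5)P₃ + (16/35)P₄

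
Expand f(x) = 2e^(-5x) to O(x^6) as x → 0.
2 - 10*x + 25*x**2 - 125*x**3/3 + 625*x**4/12 - 625*x**5/12 + O(x**6)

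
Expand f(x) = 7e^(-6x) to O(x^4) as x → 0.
7 - 42*x + 126*x**2 - 252*x**3 + O(x**4)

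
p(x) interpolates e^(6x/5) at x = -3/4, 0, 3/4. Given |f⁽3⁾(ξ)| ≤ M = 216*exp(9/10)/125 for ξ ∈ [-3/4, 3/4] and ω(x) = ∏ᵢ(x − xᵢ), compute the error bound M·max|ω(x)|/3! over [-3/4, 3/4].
27*sqrt(3)*exp(9/10)/1000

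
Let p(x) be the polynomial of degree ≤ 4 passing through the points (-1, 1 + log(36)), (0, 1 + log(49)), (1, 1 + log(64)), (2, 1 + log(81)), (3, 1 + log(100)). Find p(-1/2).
1 + log(147*14**(3/16)*3**(27/64)*5**(59/64)/40)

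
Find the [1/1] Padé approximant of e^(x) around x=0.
(x/2 + 1)/(1 - x/2)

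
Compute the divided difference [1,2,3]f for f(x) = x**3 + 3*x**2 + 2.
9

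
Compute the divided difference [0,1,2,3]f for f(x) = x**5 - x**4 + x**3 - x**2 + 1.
20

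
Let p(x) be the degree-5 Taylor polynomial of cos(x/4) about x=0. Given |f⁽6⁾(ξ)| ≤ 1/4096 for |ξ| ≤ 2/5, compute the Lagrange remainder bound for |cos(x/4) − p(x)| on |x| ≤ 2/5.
1/720000000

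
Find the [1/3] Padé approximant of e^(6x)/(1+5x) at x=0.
(7*x/3 + 1)/(26*x**3 - 43*x**2/3 + 4*x/3 + 1)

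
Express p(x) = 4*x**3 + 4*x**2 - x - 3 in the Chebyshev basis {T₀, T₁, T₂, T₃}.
-T₀ + (2)T₁ + (2)T₂ + T₃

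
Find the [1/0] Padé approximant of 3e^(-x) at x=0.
3 - 3*x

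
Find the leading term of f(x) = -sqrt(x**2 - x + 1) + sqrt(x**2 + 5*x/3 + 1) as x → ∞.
4/3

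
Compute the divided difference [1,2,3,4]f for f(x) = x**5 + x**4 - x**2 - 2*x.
75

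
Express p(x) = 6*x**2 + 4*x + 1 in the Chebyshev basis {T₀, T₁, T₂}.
(4)T₀ + (4)T₁ + (3)T₂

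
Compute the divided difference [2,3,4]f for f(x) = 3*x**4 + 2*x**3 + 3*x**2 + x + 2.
186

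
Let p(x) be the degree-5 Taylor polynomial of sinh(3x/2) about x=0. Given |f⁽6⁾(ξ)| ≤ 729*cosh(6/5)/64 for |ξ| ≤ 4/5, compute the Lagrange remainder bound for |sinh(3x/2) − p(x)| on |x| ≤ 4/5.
324*cosh(6/5)/78125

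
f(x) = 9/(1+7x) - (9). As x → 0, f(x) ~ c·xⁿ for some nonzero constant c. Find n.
1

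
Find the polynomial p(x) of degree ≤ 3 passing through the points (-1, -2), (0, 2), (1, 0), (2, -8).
-3*x**2 + x + 2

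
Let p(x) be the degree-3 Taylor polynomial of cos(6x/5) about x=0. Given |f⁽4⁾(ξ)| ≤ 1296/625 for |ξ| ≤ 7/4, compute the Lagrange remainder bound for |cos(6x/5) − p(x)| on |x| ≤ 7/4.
64827/80000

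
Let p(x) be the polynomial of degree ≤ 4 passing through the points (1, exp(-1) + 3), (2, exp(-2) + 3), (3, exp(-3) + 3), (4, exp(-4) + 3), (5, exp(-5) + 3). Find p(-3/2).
(-8580*exp(3) - 5460*e + 1155 + 384*exp(5) + 10010*exp(2) + 3003*exp(4))*exp(-5)/128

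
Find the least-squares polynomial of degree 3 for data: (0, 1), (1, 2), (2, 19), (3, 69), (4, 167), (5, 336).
52/63 + (5/54)x + (-181/126)x² + (80/27)x³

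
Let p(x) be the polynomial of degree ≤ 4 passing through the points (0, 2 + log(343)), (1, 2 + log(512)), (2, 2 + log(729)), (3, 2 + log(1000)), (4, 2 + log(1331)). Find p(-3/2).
2 + log(2674547297698374264627183411732207537069567390474128814152676841976093056220135929130377352411751*11**(49/128)*3**(7/32)*5**(29/32)*7**(9/128)/251084069415467230553431576928306656644094217778561380515840000000000000000000000000000000000000)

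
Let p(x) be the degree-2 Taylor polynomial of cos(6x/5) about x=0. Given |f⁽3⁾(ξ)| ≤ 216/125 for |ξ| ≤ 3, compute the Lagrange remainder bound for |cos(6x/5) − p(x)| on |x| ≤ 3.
972/125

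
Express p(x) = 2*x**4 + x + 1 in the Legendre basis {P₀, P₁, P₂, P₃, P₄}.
(7/5)P₀ + P₁ + (8/7)P₂ + (16/35)P₄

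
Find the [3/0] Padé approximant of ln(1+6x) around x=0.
6*x*(12*x**2 - 3*x + 1)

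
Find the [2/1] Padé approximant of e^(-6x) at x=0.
(6*x**2 - 4*x + 1)/(2*x + 1)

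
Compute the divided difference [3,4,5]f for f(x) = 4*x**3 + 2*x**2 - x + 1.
50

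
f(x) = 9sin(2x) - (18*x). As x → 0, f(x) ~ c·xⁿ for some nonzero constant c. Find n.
3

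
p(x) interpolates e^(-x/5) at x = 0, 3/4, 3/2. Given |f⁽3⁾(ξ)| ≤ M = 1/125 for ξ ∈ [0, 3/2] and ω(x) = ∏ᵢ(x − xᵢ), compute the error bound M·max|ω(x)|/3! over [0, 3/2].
sqrt(3)/8000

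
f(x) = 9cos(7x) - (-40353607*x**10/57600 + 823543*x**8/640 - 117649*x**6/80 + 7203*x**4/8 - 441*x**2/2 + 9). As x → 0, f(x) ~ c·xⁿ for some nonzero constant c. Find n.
12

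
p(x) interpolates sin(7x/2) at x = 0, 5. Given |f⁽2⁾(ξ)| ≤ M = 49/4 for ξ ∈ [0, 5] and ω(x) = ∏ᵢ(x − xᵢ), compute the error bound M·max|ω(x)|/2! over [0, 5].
1225/32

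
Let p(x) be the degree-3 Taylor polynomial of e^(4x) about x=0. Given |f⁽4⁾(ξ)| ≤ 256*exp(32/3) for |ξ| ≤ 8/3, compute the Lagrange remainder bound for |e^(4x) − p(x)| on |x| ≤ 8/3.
131072*exp(32/3)/243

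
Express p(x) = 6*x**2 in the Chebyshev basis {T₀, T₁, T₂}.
(3)T₀ + (3)T₂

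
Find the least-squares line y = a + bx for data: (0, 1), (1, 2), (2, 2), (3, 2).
a = 13/10, b = 3/10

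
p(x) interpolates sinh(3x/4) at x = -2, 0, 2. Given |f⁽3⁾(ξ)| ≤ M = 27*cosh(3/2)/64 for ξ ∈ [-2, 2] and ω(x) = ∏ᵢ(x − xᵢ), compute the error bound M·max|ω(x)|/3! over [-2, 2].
sqrt(3)*cosh(3/2)/8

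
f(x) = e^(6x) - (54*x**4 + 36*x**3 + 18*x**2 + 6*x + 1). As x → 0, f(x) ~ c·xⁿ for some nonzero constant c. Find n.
5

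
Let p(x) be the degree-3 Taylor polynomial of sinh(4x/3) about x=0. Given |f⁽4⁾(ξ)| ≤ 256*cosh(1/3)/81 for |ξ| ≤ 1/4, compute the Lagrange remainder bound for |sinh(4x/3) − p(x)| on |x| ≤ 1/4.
cosh(1/3)/1944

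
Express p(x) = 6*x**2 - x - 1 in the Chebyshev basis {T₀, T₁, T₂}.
(2)T₀ - T₁ + (3)T₂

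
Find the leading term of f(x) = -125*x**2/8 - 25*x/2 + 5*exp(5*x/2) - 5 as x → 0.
625*x**3/48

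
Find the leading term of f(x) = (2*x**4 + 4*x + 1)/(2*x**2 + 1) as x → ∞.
x**2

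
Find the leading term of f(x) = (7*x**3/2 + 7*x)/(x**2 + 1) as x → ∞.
7*x/2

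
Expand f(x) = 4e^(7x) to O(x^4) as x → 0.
4 + 28*x + 98*x**2 + 686*x**3/3 + O(x**4)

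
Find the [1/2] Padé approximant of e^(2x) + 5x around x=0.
(949*x/141 + 1)/(-16*x**2/141 - 38*x/141 + 1)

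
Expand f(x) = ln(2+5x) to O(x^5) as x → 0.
log(2) + 5*x/2 - 25*x**2/8 + 125*x**3/24 - 625*x**4/64 + O(x**5)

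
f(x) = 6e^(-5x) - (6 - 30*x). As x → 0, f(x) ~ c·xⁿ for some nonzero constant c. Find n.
2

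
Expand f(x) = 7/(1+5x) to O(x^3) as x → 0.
7 - 35*x + 175*x**2 + O(x**3)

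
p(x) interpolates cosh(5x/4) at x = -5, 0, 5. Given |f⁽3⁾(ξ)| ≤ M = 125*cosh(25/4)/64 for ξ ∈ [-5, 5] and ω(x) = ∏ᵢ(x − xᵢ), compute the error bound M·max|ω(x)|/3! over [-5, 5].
15625*sqrt(3)*cosh(25/4)/1728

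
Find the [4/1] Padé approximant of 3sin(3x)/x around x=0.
243*x**4/40 - 27*x**2/2 + 9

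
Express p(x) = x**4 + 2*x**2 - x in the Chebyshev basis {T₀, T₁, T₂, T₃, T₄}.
(11/8)T₀ - T₁ + (3/2)T₂ + (1/8)T₄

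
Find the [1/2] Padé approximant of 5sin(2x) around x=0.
10*x/(2*x**2/3 + 1)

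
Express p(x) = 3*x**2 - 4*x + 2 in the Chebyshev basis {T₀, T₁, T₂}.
(7/2)T₀ + (-4)T₁ + (3/2)T₂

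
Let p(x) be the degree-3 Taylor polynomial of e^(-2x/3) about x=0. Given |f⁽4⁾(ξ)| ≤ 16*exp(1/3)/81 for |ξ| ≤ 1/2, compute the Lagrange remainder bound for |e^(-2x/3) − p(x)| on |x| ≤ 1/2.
exp(1/3)/1944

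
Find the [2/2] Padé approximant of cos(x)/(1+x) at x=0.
(-7*x**2/12 + x/6 + 1)/(x**2/12 + 7*x/6 + 1)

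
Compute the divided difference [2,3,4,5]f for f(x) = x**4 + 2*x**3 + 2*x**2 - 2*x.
16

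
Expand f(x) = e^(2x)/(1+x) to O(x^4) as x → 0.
1 + x + x**2 + x**3/3 + O(x**4)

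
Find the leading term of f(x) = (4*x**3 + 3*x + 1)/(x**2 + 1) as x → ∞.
4*x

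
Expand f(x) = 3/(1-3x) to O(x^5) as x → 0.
3 + 9*x + 27*x**2 + 81*x**3 + 243*x**4 + O(x**5)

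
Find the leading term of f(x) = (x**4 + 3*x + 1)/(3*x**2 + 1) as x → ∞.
x**2/3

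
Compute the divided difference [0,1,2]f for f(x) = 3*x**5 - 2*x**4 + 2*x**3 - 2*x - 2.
37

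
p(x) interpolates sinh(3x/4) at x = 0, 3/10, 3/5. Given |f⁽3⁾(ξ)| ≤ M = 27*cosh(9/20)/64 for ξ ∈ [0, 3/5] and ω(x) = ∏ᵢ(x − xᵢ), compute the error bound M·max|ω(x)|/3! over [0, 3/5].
27*sqrt(3)*cosh(9/20)/64000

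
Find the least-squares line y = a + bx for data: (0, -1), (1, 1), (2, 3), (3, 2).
a = -2/5, b = 11/10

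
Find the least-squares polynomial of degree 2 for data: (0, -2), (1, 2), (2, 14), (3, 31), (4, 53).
-82/35 + (153/70)x + (41/14)x²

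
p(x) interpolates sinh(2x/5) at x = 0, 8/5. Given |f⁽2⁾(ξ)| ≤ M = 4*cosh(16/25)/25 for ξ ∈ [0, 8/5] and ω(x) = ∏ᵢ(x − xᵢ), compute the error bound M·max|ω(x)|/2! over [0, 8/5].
32*cosh(16/25)/625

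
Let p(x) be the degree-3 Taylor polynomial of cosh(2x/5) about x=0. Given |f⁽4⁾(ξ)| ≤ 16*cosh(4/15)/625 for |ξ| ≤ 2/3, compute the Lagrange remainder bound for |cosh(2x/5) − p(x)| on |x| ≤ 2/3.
32*cosh(4/15)/151875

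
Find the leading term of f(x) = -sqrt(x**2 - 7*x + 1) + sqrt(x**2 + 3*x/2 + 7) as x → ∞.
17/4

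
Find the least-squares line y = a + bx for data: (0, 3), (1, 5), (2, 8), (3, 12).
a = 5/2, b = 3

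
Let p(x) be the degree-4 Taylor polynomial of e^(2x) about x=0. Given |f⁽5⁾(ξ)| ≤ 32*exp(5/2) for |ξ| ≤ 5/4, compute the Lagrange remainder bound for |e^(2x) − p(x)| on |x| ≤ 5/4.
625*exp(5/2)/768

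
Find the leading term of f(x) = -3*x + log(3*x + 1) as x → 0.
-9*x**2/2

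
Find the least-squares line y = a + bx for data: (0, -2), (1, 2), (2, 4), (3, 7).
a = -8/5, b = 29/10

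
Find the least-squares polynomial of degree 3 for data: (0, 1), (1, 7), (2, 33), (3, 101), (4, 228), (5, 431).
151/126 + (215/756)x + (229/126)x² + (331/108)x³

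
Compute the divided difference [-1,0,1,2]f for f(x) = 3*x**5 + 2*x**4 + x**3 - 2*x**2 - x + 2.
20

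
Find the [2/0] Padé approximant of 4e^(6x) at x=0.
72*x**2 + 24*x + 4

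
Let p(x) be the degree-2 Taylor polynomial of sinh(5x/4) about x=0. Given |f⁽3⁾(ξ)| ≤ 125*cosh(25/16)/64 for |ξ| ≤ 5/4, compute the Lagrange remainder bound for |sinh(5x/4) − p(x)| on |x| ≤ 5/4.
15625*cosh(25/16)/24576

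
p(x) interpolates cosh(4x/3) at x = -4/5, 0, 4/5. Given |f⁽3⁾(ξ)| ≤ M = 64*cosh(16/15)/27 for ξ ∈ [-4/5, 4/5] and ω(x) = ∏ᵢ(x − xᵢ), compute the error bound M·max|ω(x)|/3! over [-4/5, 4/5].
4096*sqrt(3)*cosh(16/15)/91125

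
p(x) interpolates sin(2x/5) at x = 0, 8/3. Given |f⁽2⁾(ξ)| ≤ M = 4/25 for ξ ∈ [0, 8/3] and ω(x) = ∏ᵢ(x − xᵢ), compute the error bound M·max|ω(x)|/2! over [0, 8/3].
32/225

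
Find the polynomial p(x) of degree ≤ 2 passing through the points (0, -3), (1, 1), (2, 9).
2*x**2 + 2*x - 3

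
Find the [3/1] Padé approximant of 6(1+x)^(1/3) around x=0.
(-2*x**3/27 + 2*x**2/3 + 6*x + 6)/(2*x/3 + 1)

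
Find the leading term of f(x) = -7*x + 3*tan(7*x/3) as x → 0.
343*x**3/27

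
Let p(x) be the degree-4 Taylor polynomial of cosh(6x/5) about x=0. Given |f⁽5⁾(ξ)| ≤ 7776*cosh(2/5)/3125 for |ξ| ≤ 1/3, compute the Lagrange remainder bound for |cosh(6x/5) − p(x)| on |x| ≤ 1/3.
4*cosh(2/5)/46875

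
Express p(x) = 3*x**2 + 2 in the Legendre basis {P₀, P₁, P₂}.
(3)P₀ + (2)P₂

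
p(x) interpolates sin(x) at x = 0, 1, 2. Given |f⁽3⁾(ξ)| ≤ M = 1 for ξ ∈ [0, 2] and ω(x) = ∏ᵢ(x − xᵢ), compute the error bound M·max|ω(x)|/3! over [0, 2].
sqrt(3)/27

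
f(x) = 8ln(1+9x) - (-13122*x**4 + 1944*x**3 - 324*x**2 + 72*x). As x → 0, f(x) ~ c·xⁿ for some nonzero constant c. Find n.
5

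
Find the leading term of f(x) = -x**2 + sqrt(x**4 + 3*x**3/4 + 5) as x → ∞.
3*x/8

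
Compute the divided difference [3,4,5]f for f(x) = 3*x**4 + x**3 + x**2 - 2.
304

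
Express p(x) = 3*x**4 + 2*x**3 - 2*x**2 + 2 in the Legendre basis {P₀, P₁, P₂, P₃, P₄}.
(29/15)P₀ + (6/5)P₁ + (8/21)P₂ + (4/5)P₃ + (24/35)P₄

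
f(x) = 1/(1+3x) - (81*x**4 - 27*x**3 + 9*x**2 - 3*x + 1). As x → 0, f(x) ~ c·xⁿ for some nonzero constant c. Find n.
5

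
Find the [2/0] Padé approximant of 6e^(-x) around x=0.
3*x**2 - 6*x + 6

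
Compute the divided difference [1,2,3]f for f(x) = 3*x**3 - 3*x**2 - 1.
15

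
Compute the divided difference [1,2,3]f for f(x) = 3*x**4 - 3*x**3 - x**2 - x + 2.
56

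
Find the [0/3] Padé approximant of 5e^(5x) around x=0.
5/(-125*x**3/6 + 25*x**2/2 - 5*x + 1)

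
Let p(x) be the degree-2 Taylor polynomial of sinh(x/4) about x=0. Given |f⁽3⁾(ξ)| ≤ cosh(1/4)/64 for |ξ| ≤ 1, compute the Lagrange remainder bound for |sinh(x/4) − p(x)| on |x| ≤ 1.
cosh(1/4)/384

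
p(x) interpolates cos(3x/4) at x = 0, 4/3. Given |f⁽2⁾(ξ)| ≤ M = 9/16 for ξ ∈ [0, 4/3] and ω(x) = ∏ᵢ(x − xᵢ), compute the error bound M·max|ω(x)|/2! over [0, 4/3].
1/8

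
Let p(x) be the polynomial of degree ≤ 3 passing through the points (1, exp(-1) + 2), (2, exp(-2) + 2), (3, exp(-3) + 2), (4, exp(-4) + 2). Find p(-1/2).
(-189*exp(2) - 35 + 135*e + 32*exp(4) + 105*exp(3))*exp(-4)/16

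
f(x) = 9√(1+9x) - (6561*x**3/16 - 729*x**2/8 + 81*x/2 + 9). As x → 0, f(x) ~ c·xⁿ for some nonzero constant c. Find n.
4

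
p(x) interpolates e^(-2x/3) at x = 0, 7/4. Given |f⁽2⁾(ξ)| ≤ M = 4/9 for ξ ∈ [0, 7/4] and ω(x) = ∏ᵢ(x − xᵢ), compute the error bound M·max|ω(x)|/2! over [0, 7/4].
49/288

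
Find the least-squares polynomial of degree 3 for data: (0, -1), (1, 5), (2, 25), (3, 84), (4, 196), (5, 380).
-13/18 + (1723/756)x + (-149/252)x² + (83/27)x³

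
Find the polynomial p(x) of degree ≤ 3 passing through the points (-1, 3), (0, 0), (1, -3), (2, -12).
-x**3 - 2*x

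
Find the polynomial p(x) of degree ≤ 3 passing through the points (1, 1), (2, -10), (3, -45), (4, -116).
-2*x**3 + 3*x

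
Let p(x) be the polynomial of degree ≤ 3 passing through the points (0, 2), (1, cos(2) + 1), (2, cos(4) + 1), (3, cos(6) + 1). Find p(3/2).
9*cos(4)/16 + 9*cos(2)/16 - cos(6)/16 + 15/16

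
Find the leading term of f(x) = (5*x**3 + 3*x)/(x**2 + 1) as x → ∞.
5*x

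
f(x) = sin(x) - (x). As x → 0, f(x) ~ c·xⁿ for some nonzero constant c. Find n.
3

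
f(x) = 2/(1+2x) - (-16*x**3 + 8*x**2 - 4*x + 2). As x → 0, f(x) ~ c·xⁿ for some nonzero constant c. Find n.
4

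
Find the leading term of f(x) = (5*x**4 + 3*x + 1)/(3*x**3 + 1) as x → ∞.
5*x/3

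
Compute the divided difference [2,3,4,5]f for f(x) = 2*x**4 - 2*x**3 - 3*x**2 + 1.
26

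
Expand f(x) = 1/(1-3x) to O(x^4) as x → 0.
1 + 3*x + 9*x**2 + 27*x**3 + O(x**4)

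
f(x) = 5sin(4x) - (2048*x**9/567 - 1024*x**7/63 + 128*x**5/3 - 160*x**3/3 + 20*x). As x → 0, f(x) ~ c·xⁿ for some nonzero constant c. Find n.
11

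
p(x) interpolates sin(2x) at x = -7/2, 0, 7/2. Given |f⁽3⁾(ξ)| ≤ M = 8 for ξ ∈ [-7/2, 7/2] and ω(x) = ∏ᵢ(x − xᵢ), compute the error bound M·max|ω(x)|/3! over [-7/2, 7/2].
343*sqrt(3)/27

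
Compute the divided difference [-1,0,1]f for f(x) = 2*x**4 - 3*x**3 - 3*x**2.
-1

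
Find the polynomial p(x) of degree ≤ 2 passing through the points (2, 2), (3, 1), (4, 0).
4 - x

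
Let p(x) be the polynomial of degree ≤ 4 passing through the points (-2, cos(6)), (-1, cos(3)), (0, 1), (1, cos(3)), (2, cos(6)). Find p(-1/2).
5*cos(3)/16 - cos(6)/64 + 45/64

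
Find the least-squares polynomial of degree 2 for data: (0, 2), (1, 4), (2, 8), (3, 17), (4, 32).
17/7 + (-109/70)x + (31/14)x²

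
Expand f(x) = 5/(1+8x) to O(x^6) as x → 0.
5 - 40*x + 320*x**2 - 2560*x**3 + 20480*x**4 - 163840*x**5 + O(x**6)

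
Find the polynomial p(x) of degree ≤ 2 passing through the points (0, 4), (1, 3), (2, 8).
3*x**2 - 4*x + 4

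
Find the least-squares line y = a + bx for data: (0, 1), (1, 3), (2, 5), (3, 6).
a = 6/5, b = 17/10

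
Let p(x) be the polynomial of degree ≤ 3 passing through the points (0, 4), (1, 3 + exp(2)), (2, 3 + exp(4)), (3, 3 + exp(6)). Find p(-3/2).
-35*exp(6)/16 - 189*exp(2)/16 + 153/16 + 135*exp(4)/16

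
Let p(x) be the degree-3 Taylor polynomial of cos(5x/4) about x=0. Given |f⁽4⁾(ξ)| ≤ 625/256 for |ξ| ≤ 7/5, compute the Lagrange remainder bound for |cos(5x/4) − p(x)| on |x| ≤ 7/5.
2401/6144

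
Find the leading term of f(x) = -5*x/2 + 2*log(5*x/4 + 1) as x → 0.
-25*x**2/16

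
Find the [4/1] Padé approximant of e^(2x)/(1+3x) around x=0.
(1414*x**4/1875 + 488*x**3/375 + 1254*x**2/625 + 1246*x/625 + 1)/(1871*x/625 + 1)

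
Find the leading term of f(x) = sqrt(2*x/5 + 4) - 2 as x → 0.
x/10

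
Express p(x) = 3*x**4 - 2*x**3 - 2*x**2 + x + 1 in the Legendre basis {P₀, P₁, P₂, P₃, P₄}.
(14/15)P₀ + (-1/5)P₁ + (8/21)P₂ + (-4/5)P₃ + (24/35)P₄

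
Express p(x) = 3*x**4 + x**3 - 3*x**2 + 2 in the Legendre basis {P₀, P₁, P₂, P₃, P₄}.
(8/5)P₀ + (3/5)P₁ + (-2/7)P₂ + (2/5)P₃ + (24/35)P₄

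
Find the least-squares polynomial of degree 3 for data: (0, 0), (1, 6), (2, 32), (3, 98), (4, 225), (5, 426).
3/14 + (53/84)x + (3/2)x² + (37/12)x³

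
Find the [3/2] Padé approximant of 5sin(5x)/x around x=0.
(25 - 875*x**2/12)/(5*x**2/4 + 1)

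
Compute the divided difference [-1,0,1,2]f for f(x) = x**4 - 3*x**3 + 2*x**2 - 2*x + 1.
-1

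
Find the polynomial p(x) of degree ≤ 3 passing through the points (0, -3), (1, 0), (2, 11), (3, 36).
x**3 + x**2 + x - 3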